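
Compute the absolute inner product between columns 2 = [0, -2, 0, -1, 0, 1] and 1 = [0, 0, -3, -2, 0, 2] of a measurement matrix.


Inner product: 0*0 + -2*0 + 0*-3 + -1*-2 + 0*0 + 1*2
Products: [0, 0, 0, 2, 0, 2]
Sum = 4.
|dot| = 4.

4


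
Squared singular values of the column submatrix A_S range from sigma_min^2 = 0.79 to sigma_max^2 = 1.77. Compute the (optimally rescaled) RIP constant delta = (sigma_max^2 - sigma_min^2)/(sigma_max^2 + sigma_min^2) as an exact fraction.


lambda_max - lambda_min = 1.77 - 0.79 = 0.98.
lambda_max + lambda_min = 1.77 + 0.79 = 2.56.
delta = 0.98/2.56 = 98/256 = 49/128.

49/128


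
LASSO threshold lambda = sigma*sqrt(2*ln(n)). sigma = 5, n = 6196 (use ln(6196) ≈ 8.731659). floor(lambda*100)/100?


ln(6196) ≈ 8.731659.
2*ln(n) ≈ 17.463318.
sqrt(2*ln(n)) ≈ sqrt(17.463318) ≈ 4.178913.
lambda ≈ 5*4.178913 = 20.894565.
floor(lambda*100)/100 = 20.89.

20.89


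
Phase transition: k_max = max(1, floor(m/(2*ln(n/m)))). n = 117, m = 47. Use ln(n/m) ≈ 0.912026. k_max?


n/m = 117/47.
ln(n/m) ≈ 0.912026.
2*ln(n/m) ≈ 1.824052.
m/(2*ln(n/m)) ≈ 47/1.824052 ≈ 25.7668.
floor = 25.
k_max = max(1, 25) = 25.

25


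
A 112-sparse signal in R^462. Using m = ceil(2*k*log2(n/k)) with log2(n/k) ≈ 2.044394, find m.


log2(n/k) = log2(462/112) ≈ 2.044394.
2*k*log2(n/k) ≈ 2*112*2.044394 = 457.944256.
m = ceil(457.944256) = 458.

458


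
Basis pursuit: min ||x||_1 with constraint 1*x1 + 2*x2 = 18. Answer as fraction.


Axis intercepts:
  x1 = 18, x2 = 0: L1 = 18
  x1 = 0, x2 = 9: L1 = 9
x* = (0, 9)
||x*||_1 = 9.

9


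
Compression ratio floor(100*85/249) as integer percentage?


100*m/n = 100*85/249 ≈ 34.1365.
floor = 34.

34


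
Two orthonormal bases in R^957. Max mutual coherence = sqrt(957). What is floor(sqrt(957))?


30^2 = 900 <= 957 < 961 = 31^2, so 30 <= sqrt(957) < 31.
floor(sqrt(957)) = 30.

30


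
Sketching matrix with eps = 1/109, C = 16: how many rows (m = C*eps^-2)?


1/eps = 109.
(1/eps)^2 = 11881.
m = 16*11881 = 190096.

190096


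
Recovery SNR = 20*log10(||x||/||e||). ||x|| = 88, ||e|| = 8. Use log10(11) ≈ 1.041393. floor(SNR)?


||x||/||e|| = 88/8 = 11.
log10(11) ≈ 1.041393.
20*log10(||x||/||e||) ≈ 20*1.041393 = 20.82786.
floor(20.82786) = 20.

20


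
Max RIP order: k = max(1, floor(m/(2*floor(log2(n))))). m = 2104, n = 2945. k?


floor(log2(2945)) = 11.
2*11 = 22.
m/(2*floor(log2(n))) = 2104/22 ≈ 95.6364.
floor = 95.
k = max(1, 95) = 95.

95


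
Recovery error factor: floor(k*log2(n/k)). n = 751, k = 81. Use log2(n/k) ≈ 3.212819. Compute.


log2(n/k) = log2(751/81) ≈ 3.212819.
k*log2(n/k) ≈ 81*3.212819 = 260.238339.
floor(260.238339) = 260.

260


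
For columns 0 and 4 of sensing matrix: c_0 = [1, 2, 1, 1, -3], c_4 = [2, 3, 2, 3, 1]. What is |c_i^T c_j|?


Inner product: 1*2 + 2*3 + 1*2 + 1*3 + -3*1
Products: [2, 6, 2, 3, -3]
Sum = 10.
|dot| = 10.

10


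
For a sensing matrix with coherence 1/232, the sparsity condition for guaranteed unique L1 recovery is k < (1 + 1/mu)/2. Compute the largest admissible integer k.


1/mu = 232.
1 + 1/mu = 233.
(1 + 1/mu)/2 = 116.5 is not an integer, so k_max = floor(116.5) = 116.

116


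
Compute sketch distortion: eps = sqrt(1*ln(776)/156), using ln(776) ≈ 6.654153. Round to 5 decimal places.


ln(776) ≈ 6.654153.
1*ln(N)/m ≈ 1*6.654153/156 ≈ 0.04265483.
eps = sqrt(0.04265483) ≈ 0.2065305 ≈ 0.20653.

0.20653


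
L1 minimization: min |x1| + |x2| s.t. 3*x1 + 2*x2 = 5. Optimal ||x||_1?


Axis intercepts:
  x1 = 5/3, x2 = 0: L1 = 5/3
  x1 = 0, x2 = 5/2: L1 = 5/2
x* = (5/3, 0)
||x*||_1 = 5/3.

5/3


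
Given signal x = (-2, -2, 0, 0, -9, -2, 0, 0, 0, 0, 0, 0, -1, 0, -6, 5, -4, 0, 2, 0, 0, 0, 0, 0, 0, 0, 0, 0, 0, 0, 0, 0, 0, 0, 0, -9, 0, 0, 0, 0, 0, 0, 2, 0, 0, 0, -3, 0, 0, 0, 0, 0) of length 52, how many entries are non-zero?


Non-zero positions: [0, 1, 4, 5, 12, 14, 15, 16, 18, 35, 42, 46].
Sparsity = 12.

12


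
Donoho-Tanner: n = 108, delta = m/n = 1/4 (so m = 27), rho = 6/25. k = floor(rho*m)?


m = 1/4*108 = 27.
rho = 6/25.
rho*m = 6/25*27 = 6.48.
k = floor(6.48) = 6.

6


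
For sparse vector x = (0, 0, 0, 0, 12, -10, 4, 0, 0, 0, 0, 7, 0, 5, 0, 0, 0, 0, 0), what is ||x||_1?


Non-zero entries: [(4, 12), (5, -10), (6, 4), (11, 7), (13, 5)]
Absolute values: [12, 10, 4, 7, 5]
||x||_1 = sum = 38.

38


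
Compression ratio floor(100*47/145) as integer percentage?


100*m/n = 100*47/145 ≈ 32.4138.
floor = 32.

32


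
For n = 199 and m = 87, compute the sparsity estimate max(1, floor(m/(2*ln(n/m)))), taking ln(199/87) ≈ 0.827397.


n/m = 199/87.
ln(n/m) ≈ 0.827397.
2*ln(n/m) ≈ 1.654794.
m/(2*ln(n/m)) ≈ 87/1.654794 ≈ 52.5745.
floor = 52.
k_max = max(1, 52) = 52.

52


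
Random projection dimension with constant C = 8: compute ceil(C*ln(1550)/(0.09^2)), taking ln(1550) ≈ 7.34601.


ln(1550) ≈ 7.34601.
eps^2 = 0.09^2 = 0.0081.
C*ln(N)/eps^2 ≈ 8*7.34601/0.0081 ≈ 7255.3185.
m = ceil(7255.3185) = 7256.

7256


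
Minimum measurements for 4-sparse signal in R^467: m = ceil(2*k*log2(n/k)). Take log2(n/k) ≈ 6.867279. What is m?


log2(n/k) = log2(467/4) ≈ 6.867279.
2*k*log2(n/k) ≈ 2*4*6.867279 = 54.938232.
m = ceil(54.938232) = 55.

55


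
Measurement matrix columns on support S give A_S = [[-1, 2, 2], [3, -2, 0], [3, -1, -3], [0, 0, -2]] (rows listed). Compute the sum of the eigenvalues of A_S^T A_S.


Sum of eigenvalues of A_S^T A_S = trace(A_S^T A_S) = sum of squared column norms of A_S.
A_S^T A_S diagonal: [19, 9, 17].
trace = 19 + 9 + 17 = 45.

45


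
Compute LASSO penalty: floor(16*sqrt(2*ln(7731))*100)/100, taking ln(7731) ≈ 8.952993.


ln(7731) ≈ 8.952993.
2*ln(n) ≈ 17.905986.
sqrt(2*ln(n)) ≈ sqrt(17.905986) ≈ 4.231547.
lambda ≈ 16*4.231547 = 67.704752.
floor(lambda*100)/100 = 67.70.

67.70


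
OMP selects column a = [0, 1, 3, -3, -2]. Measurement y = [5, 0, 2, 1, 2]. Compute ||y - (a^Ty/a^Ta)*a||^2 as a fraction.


a^T a = 23.
a^T y = -1.
coeff = -1/23 = -1/23.
||r||^2 = 781/23.

781/23


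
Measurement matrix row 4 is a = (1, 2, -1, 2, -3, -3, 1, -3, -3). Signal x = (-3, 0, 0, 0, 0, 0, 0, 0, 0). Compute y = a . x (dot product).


Non-zero terms: ['1*-3']
Products: [-3]
y = sum = -3.

-3


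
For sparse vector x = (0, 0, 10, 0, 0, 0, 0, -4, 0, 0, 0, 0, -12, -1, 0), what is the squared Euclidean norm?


Non-zero entries: [(2, 10), (7, -4), (12, -12), (13, -1)]
Squares: [100, 16, 144, 1]
||x||_2^2 = sum = 261.

261


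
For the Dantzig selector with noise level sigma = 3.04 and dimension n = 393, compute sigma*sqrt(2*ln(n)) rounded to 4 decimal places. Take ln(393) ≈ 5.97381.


ln(393) ≈ 5.97381.
2*ln(n) ≈ 11.94762.
sqrt(2*ln(n)) ≈ sqrt(11.94762) ≈ 3.456533.
threshold ≈ 3.04*3.456533 = 10.50786032 ≈ 10.5079.

10.5079


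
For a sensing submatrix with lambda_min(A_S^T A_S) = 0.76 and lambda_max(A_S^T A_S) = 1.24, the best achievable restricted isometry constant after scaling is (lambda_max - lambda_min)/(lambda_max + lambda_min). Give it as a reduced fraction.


lambda_max - lambda_min = 1.24 - 0.76 = 0.48.
lambda_max + lambda_min = 1.24 + 0.76 = 2.00.
delta = 0.48/2.00 = 48/200 = 6/25.

6/25


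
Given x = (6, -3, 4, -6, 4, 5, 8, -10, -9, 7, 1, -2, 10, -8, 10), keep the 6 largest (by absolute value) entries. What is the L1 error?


Sorted |x_i| descending: [10, 10, 10, 9, 8, 8, 7, 6, 6, 5, 4, 4, 3, 2, 1]
Keep top 6: [10, 10, 10, 9, 8, 8]
Tail entries: [7, 6, 6, 5, 4, 4, 3, 2, 1]
L1 error = sum of tail = 38.

38


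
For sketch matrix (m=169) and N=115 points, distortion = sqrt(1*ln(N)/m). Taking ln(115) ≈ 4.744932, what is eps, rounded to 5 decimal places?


ln(115) ≈ 4.744932.
1*ln(N)/m ≈ 1*4.744932/169 ≈ 0.02807652.
eps = sqrt(0.02807652) ≈ 0.1675605 ≈ 0.16756.

0.16756


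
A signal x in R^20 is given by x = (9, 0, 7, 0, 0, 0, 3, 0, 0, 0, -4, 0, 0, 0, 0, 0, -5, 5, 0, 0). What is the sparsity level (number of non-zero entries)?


Non-zero positions: [0, 2, 6, 10, 16, 17].
Sparsity = 6.

6


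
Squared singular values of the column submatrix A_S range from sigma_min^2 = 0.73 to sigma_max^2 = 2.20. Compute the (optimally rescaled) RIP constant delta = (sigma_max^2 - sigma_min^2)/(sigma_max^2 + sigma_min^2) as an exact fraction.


lambda_max - lambda_min = 2.20 - 0.73 = 1.47.
lambda_max + lambda_min = 2.20 + 0.73 = 2.93.
delta = 1.47/2.93 = 147/293.

147/293


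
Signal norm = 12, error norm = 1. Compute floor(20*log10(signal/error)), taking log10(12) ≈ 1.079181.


||x||/||e|| = 12/1 = 12.
log10(12) ≈ 1.079181.
20*log10(||x||/||e||) ≈ 20*1.079181 = 21.58362.
floor(21.58362) = 21.

21


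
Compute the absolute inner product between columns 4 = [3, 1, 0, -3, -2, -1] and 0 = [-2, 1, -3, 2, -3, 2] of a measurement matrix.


Inner product: 3*-2 + 1*1 + 0*-3 + -3*2 + -2*-3 + -1*2
Products: [-6, 1, 0, -6, 6, -2]
Sum = -7.
|dot| = 7.

7


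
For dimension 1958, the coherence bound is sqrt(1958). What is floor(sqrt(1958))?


44^2 = 1936 <= 1958 < 2025 = 45^2, so 44 <= sqrt(1958) < 45.
floor(sqrt(1958)) = 44.

44


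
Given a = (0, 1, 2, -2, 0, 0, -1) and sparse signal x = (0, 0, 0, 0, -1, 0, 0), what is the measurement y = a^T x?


Non-zero terms: ['0*-1']
Products: [0]
y = sum = 0.

0


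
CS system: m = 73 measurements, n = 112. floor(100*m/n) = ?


100*m/n = 100*73/112 ≈ 65.1786.
floor = 65.

65


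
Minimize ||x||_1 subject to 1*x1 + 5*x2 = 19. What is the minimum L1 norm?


Axis intercepts:
  x1 = 19, x2 = 0: L1 = 19
  x1 = 0, x2 = 19/5: L1 = 19/5
x* = (0, 19/5)
||x*||_1 = 19/5.

19/5


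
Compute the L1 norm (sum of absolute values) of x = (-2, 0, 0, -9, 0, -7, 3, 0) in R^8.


Non-zero entries: [(0, -2), (3, -9), (5, -7), (6, 3)]
Absolute values: [2, 9, 7, 3]
||x||_1 = sum = 21.

21


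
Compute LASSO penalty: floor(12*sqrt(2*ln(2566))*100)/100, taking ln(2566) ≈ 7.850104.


ln(2566) ≈ 7.850104.
2*ln(n) ≈ 15.700208.
sqrt(2*ln(n)) ≈ sqrt(15.700208) ≈ 3.962349.
lambda ≈ 12*3.962349 = 47.548188.
floor(lambda*100)/100 = 47.54.

47.54


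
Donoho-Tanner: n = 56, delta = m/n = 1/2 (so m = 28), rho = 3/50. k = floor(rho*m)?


m = 1/2*56 = 28.
rho = 3/50.
rho*m = 3/50*28 = 1.68.
k = floor(1.68) = 1.

1


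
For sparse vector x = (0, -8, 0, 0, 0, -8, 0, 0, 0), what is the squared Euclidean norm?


Non-zero entries: [(1, -8), (5, -8)]
Squares: [64, 64]
||x||_2^2 = sum = 128.

128


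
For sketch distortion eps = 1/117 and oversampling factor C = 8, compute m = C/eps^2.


1/eps = 117.
(1/eps)^2 = 13689.
m = 8*13689 = 109512.

109512


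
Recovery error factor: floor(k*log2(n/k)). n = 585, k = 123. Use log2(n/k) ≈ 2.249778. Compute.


log2(n/k) = log2(585/123) ≈ 2.249778.
k*log2(n/k) ≈ 123*2.249778 = 276.722694.
floor(276.722694) = 276.

276


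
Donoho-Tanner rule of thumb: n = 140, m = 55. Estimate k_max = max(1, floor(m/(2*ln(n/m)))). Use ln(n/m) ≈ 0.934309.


n/m = 140/55 = 28/11.
ln(n/m) ≈ 0.934309.
2*ln(n/m) ≈ 1.868618.
m/(2*ln(n/m)) ≈ 55/1.868618 ≈ 29.4335.
floor = 29.
k_max = max(1, 29) = 29.

29


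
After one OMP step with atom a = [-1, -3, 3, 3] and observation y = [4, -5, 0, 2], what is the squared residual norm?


a^T a = 28.
a^T y = 17.
coeff = 17/28 = 17/28.
||r||^2 = 971/28.

971/28


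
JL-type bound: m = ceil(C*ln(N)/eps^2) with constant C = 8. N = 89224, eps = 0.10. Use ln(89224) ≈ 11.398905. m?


ln(89224) ≈ 11.398905.
eps^2 = 0.10^2 = 0.01.
C*ln(N)/eps^2 ≈ 8*11.398905/0.01 ≈ 9119.124.
m = ceil(9119.124) = 9120.

9120


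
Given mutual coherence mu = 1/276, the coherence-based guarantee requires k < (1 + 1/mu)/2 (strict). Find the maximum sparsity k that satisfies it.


1/mu = 276.
1 + 1/mu = 277.
(1 + 1/mu)/2 = 138.5 is not an integer, so k_max = floor(138.5) = 138.

138


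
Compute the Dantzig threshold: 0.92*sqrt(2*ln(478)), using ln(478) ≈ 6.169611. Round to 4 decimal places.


ln(478) ≈ 6.169611.
2*ln(n) ≈ 12.339222.
sqrt(2*ln(n)) ≈ sqrt(12.339222) ≈ 3.512723.
threshold ≈ 0.92*3.512723 = 3.23170516 ≈ 3.2317.

3.2317


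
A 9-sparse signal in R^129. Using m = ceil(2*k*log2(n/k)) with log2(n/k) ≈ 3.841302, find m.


log2(n/k) = log2(129/9) ≈ 3.841302.
2*k*log2(n/k) ≈ 2*9*3.841302 = 69.143436.
m = ceil(69.143436) = 70.

70


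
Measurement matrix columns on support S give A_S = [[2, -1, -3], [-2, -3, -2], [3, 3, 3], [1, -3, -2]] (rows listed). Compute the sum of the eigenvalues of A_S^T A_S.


Sum of eigenvalues of A_S^T A_S = trace(A_S^T A_S) = sum of squared column norms of A_S.
A_S^T A_S diagonal: [18, 28, 26].
trace = 18 + 28 + 26 = 72.

72


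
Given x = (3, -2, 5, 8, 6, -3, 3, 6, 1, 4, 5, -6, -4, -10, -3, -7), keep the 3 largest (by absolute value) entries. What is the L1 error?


Sorted |x_i| descending: [10, 8, 7, 6, 6, 6, 5, 5, 4, 4, 3, 3, 3, 3, 2, 1]
Keep top 3: [10, 8, 7]
Tail entries: [6, 6, 6, 5, 5, 4, 4, 3, 3, 3, 3, 2, 1]
L1 error = sum of tail = 51.

51


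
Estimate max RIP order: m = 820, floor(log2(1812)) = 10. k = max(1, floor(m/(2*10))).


floor(log2(1812)) = 10.
2*10 = 20.
m/(2*floor(log2(n))) = 820/20 ≈ 41.0.
floor = 41.
k = max(1, 41) = 41.

41


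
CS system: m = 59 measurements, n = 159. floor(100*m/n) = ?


100*m/n = 100*59/159 ≈ 37.1069.
floor = 37.

37


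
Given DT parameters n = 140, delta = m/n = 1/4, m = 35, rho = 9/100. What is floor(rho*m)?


m = 1/4*140 = 35.
rho = 9/100.
rho*m = 9/100*35 = 3.15.
k = floor(3.15) = 3.

3


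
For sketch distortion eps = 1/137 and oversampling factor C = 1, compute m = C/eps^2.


1/eps = 137.
(1/eps)^2 = 18769.
m = 1*18769 = 18769.

18769


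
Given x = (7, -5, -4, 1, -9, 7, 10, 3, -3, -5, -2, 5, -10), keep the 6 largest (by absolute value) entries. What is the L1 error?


Sorted |x_i| descending: [10, 10, 9, 7, 7, 5, 5, 5, 4, 3, 3, 2, 1]
Keep top 6: [10, 10, 9, 7, 7, 5]
Tail entries: [5, 5, 4, 3, 3, 2, 1]
L1 error = sum of tail = 23.

23


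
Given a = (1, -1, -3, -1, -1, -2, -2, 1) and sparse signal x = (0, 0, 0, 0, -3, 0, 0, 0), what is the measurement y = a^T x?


Non-zero terms: ['-1*-3']
Products: [3]
y = sum = 3.

3


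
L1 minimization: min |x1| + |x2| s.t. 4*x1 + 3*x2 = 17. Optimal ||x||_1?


Axis intercepts:
  x1 = 17/4, x2 = 0: L1 = 17/4
  x1 = 0, x2 = 17/3: L1 = 17/3
x* = (17/4, 0)
||x*||_1 = 17/4.

17/4


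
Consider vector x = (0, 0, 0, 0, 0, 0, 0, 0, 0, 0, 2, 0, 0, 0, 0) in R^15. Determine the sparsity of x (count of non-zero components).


Non-zero positions: [10].
Sparsity = 1.

1


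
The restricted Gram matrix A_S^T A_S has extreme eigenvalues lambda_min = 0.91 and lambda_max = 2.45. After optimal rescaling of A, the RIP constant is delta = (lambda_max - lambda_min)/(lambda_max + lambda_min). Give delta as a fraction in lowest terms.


lambda_max - lambda_min = 2.45 - 0.91 = 1.54.
lambda_max + lambda_min = 2.45 + 0.91 = 3.36.
delta = 1.54/3.36 = 154/336 = 11/24.

11/24


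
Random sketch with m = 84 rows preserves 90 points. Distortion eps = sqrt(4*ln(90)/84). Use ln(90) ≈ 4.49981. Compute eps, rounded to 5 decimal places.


ln(90) ≈ 4.49981.
4*ln(N)/m ≈ 4*4.49981/84 ≈ 0.21427667.
eps = sqrt(0.21427667) ≈ 0.4629003 ≈ 0.46290.

0.46290


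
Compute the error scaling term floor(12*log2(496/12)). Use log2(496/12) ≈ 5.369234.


log2(n/k) = log2(496/12) ≈ 5.369234.
k*log2(n/k) ≈ 12*5.369234 = 64.430808.
floor(64.430808) = 64.

64


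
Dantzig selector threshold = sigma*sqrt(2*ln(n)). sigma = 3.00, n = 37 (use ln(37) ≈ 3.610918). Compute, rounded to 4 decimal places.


ln(37) ≈ 3.610918.
2*ln(n) ≈ 7.221836.
sqrt(2*ln(n)) ≈ sqrt(7.221836) ≈ 2.687347.
threshold ≈ 3.00*2.687347 = 8.062041 ≈ 8.0620.

8.0620


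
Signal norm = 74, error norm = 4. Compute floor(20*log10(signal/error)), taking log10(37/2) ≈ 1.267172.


||x||/||e|| = 74/4 = 37/2.
log10(37/2) ≈ 1.267172.
20*log10(||x||/||e||) ≈ 20*1.267172 = 25.34344.
floor(25.34344) = 25.

25


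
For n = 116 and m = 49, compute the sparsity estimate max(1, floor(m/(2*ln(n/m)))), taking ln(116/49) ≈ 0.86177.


n/m = 116/49.
ln(n/m) ≈ 0.86177.
2*ln(n/m) ≈ 1.72354.
m/(2*ln(n/m)) ≈ 49/1.72354 ≈ 28.4299.
floor = 28.
k_max = max(1, 28) = 28.

28


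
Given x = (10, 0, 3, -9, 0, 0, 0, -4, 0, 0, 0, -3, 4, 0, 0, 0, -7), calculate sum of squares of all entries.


Non-zero entries: [(0, 10), (2, 3), (3, -9), (7, -4), (11, -3), (12, 4), (16, -7)]
Squares: [100, 9, 81, 16, 9, 16, 49]
||x||_2^2 = sum = 280.

280


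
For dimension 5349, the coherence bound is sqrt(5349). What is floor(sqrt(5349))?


73^2 = 5329 <= 5349 < 5476 = 74^2, so 73 <= sqrt(5349) < 74.
floor(sqrt(5349)) = 73.

73


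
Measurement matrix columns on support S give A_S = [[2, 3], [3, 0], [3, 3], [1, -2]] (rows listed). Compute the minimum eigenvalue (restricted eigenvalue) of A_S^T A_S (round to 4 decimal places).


A_S^T A_S = [[23, 13], [13, 22]].
trace = 45.
det = 337.
disc = trace^2 - 4*det = 2025 - 4*337 = 677.
sqrt(677) ≈ 26.019224.
lam_min = (45 - sqrt(677))/2 ≈ (45 - 26.019224)/2 = 9.490388 ≈ 9.4904.

9.4904


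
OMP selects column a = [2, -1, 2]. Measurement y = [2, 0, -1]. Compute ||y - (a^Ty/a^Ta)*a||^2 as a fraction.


a^T a = 9.
a^T y = 2.
coeff = 2/9 = 2/9.
||r||^2 = 41/9.

41/9


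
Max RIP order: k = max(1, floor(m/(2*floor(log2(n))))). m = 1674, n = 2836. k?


floor(log2(2836)) = 11.
2*11 = 22.
m/(2*floor(log2(n))) = 1674/22 ≈ 76.0909.
floor = 76.
k = max(1, 76) = 76.

76


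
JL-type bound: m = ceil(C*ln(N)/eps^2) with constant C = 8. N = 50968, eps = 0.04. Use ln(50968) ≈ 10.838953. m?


ln(50968) ≈ 10.838953.
eps^2 = 0.04^2 = 0.0016.
C*ln(N)/eps^2 ≈ 8*10.838953/0.0016 ≈ 54194.765.
m = ceil(54194.765) = 54195.

54195


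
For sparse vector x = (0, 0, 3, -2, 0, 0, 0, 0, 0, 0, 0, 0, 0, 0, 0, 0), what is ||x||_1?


Non-zero entries: [(2, 3), (3, -2)]
Absolute values: [3, 2]
||x||_1 = sum = 5.

5


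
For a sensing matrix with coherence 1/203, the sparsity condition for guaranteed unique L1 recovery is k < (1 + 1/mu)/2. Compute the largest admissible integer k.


1/mu = 203.
1 + 1/mu = 204.
(1 + 1/mu)/2 = 102 is an integer and the inequality is strict, so k_max = 102 - 1 = 101.

101


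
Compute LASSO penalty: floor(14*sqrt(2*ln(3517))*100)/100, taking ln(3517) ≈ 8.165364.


ln(3517) ≈ 8.165364.
2*ln(n) ≈ 16.330728.
sqrt(2*ln(n)) ≈ sqrt(16.330728) ≈ 4.04113.
lambda ≈ 14*4.04113 = 56.57582.
floor(lambda*100)/100 = 56.57.

56.57


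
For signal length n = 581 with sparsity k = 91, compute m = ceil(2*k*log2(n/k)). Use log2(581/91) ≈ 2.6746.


log2(n/k) = log2(581/91) ≈ 2.6746.
2*k*log2(n/k) ≈ 2*91*2.6746 = 486.7772.
m = ceil(486.7772) = 487.

487


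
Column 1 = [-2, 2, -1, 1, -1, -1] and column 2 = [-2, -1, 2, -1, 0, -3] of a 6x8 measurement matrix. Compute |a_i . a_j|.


Inner product: -2*-2 + 2*-1 + -1*2 + 1*-1 + -1*0 + -1*-3
Products: [4, -2, -2, -1, 0, 3]
Sum = 2.
|dot| = 2.

2


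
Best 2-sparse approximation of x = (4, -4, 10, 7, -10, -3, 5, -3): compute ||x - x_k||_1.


Sorted |x_i| descending: [10, 10, 7, 5, 4, 4, 3, 3]
Keep top 2: [10, 10]
Tail entries: [7, 5, 4, 4, 3, 3]
L1 error = sum of tail = 26.

26


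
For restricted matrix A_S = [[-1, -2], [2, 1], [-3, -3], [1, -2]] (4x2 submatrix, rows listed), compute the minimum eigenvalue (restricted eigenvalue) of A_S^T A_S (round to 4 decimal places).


A_S^T A_S = [[15, 11], [11, 18]].
trace = 33.
det = 149.
disc = trace^2 - 4*det = 1089 - 4*149 = 493.
sqrt(493) ≈ 22.203603.
lam_min = (33 - sqrt(493))/2 ≈ (33 - 22.203603)/2 = 5.3981985 ≈ 5.3982.

5.3982


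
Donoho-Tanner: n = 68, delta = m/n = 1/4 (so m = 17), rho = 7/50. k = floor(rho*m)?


m = 1/4*68 = 17.
rho = 7/50.
rho*m = 7/50*17 = 2.38.
k = floor(2.38) = 2.

2


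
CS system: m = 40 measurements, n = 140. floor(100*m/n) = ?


100*m/n = 100*40/140 ≈ 28.5714.
floor = 28.

28


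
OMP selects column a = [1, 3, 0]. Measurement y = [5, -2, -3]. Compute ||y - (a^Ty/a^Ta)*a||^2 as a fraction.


a^T a = 10.
a^T y = -1.
coeff = -1/10 = -1/10.
||r||^2 = 379/10.

379/10


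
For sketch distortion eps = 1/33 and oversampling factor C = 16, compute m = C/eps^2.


1/eps = 33.
(1/eps)^2 = 1089.
m = 16*1089 = 17424.

17424


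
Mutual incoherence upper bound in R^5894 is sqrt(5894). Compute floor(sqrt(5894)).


76^2 = 5776 <= 5894 < 5929 = 77^2, so 76 <= sqrt(5894) < 77.
floor(sqrt(5894)) = 76.

76


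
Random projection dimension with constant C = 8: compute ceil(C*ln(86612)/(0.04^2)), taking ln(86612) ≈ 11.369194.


ln(86612) ≈ 11.369194.
eps^2 = 0.04^2 = 0.0016.
C*ln(N)/eps^2 ≈ 8*11.369194/0.0016 ≈ 56845.97.
m = ceil(56845.97) = 56846.

56846


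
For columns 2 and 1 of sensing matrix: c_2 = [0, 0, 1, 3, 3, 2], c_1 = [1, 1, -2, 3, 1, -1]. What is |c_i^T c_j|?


Inner product: 0*1 + 0*1 + 1*-2 + 3*3 + 3*1 + 2*-1
Products: [0, 0, -2, 9, 3, -2]
Sum = 8.
|dot| = 8.

8


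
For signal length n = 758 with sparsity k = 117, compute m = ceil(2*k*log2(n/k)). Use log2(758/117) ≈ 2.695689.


log2(n/k) = log2(758/117) ≈ 2.695689.
2*k*log2(n/k) ≈ 2*117*2.695689 = 630.791226.
m = ceil(630.791226) = 631.

631


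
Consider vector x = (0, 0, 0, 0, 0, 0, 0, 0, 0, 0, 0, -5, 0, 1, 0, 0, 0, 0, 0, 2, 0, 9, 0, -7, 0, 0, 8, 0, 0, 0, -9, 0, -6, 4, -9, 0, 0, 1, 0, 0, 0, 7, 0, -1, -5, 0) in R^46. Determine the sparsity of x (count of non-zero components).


Non-zero positions: [11, 13, 19, 21, 23, 26, 30, 32, 33, 34, 37, 41, 43, 44].
Sparsity = 14.

14


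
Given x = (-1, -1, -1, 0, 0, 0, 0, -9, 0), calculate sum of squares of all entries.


Non-zero entries: [(0, -1), (1, -1), (2, -1), (7, -9)]
Squares: [1, 1, 1, 81]
||x||_2^2 = sum = 84.

84


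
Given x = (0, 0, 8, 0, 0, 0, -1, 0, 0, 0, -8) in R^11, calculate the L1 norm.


Non-zero entries: [(2, 8), (6, -1), (10, -8)]
Absolute values: [8, 1, 8]
||x||_1 = sum = 17.

17


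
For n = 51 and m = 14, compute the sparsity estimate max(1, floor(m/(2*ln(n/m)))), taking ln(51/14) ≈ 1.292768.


n/m = 51/14.
ln(n/m) ≈ 1.292768.
2*ln(n/m) ≈ 2.585536.
m/(2*ln(n/m)) ≈ 14/2.585536 ≈ 5.4147.
floor = 5.
k_max = max(1, 5) = 5.

5


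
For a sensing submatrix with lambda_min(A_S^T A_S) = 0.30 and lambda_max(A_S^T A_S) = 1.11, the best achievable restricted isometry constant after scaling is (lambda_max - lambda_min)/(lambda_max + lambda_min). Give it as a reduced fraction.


lambda_max - lambda_min = 1.11 - 0.30 = 0.81.
lambda_max + lambda_min = 1.11 + 0.30 = 1.41.
delta = 0.81/1.41 = 81/141 = 27/47.

27/47


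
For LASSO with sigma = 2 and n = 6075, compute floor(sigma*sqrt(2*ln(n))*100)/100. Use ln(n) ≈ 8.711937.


ln(6075) ≈ 8.711937.
2*ln(n) ≈ 17.423874.
sqrt(2*ln(n)) ≈ sqrt(17.423874) ≈ 4.174191.
lambda ≈ 2*4.174191 = 8.348382.
floor(lambda*100)/100 = 8.34.

8.34


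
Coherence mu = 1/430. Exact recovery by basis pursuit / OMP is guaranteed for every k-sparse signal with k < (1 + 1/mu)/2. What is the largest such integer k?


1/mu = 430.
1 + 1/mu = 431.
(1 + 1/mu)/2 = 215.5 is not an integer, so k_max = floor(215.5) = 215.

215


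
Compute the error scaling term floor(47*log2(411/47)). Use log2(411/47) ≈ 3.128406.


log2(n/k) = log2(411/47) ≈ 3.128406.
k*log2(n/k) ≈ 47*3.128406 = 147.035082.
floor(147.035082) = 147.

147


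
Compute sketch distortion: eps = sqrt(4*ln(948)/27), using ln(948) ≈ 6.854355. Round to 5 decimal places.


ln(948) ≈ 6.854355.
4*ln(N)/m ≈ 4*6.854355/27 ≈ 1.01546.
eps = sqrt(1.01546) ≈ 1.0077004 ≈ 1.00770.

1.00770


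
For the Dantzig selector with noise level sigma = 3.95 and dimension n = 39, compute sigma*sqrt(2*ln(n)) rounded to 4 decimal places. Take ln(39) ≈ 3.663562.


ln(39) ≈ 3.663562.
2*ln(n) ≈ 7.327124.
sqrt(2*ln(n)) ≈ sqrt(7.327124) ≈ 2.706866.
threshold ≈ 3.95*2.706866 = 10.6921207 ≈ 10.6921.

10.6921


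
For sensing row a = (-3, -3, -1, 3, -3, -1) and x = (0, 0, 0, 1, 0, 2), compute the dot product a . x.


Non-zero terms: ['3*1', '-1*2']
Products: [3, -2]
y = sum = 1.

1


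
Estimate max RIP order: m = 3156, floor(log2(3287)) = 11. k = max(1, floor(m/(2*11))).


floor(log2(3287)) = 11.
2*11 = 22.
m/(2*floor(log2(n))) = 3156/22 ≈ 143.4545.
floor = 143.
k = max(1, 143) = 143.

143


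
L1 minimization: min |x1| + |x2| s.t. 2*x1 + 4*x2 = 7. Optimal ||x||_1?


Axis intercepts:
  x1 = 7/2, x2 = 0: L1 = 7/2
  x1 = 0, x2 = 7/4: L1 = 7/4
x* = (0, 7/4)
||x*||_1 = 7/4.

7/4


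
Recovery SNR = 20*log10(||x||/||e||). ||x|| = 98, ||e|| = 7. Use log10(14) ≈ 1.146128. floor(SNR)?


||x||/||e|| = 98/7 = 14.
log10(14) ≈ 1.146128.
20*log10(||x||/||e||) ≈ 20*1.146128 = 22.92256.
floor(22.92256) = 22.

22


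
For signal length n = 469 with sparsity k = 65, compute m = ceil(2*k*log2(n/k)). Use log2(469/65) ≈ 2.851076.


log2(n/k) = log2(469/65) ≈ 2.851076.
2*k*log2(n/k) ≈ 2*65*2.851076 = 370.63988.
m = ceil(370.63988) = 371.

371


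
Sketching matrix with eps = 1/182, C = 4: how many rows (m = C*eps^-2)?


1/eps = 182.
(1/eps)^2 = 33124.
m = 4*33124 = 132496.

132496


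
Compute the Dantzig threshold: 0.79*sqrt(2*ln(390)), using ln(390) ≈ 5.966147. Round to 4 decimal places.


ln(390) ≈ 5.966147.
2*ln(n) ≈ 11.932294.
sqrt(2*ln(n)) ≈ sqrt(11.932294) ≈ 3.454315.
threshold ≈ 0.79*3.454315 = 2.72890885 ≈ 2.7289.

2.7289


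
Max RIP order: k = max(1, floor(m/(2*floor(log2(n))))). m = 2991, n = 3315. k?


floor(log2(3315)) = 11.
2*11 = 22.
m/(2*floor(log2(n))) = 2991/22 ≈ 135.9545.
floor = 135.
k = max(1, 135) = 135.

135


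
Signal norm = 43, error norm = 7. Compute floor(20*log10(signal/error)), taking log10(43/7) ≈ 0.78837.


||x||/||e|| = 43/7.
log10(43/7) ≈ 0.78837.
20*log10(||x||/||e||) ≈ 20*0.78837 = 15.7674.
floor(15.7674) = 15.

15


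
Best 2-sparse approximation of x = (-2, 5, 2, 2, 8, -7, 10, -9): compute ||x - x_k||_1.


Sorted |x_i| descending: [10, 9, 8, 7, 5, 2, 2, 2]
Keep top 2: [10, 9]
Tail entries: [8, 7, 5, 2, 2, 2]
L1 error = sum of tail = 26.

26


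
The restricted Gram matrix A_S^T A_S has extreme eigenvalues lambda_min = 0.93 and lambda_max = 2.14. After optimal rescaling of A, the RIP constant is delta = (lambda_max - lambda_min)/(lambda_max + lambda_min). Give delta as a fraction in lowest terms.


lambda_max - lambda_min = 2.14 - 0.93 = 1.21.
lambda_max + lambda_min = 2.14 + 0.93 = 3.07.
delta = 1.21/3.07 = 121/307.

121/307


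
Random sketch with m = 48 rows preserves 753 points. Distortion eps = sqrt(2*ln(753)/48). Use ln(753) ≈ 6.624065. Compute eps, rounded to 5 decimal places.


ln(753) ≈ 6.624065.
2*ln(N)/m ≈ 2*6.624065/48 ≈ 0.27600271.
eps = sqrt(0.27600271) ≈ 0.5253596 ≈ 0.52536.

0.52536


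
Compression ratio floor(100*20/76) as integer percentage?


100*m/n = 100*20/76 ≈ 26.3158.
floor = 26.

26


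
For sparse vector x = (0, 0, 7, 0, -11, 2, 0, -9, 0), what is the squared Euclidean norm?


Non-zero entries: [(2, 7), (4, -11), (5, 2), (7, -9)]
Squares: [49, 121, 4, 81]
||x||_2^2 = sum = 255.

255


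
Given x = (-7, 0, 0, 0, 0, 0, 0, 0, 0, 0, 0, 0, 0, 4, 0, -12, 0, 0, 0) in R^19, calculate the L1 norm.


Non-zero entries: [(0, -7), (13, 4), (15, -12)]
Absolute values: [7, 4, 12]
||x||_1 = sum = 23.

23


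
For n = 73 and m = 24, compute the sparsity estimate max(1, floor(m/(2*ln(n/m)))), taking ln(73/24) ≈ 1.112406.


n/m = 73/24.
ln(n/m) ≈ 1.112406.
2*ln(n/m) ≈ 2.224812.
m/(2*ln(n/m)) ≈ 24/2.224812 ≈ 10.7874.
floor = 10.
k_max = max(1, 10) = 10.

10


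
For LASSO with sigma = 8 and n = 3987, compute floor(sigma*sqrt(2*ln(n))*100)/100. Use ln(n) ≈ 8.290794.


ln(3987) ≈ 8.290794.
2*ln(n) ≈ 16.581588.
sqrt(2*ln(n)) ≈ sqrt(16.581588) ≈ 4.07205.
lambda ≈ 8*4.07205 = 32.5764.
floor(lambda*100)/100 = 32.57.

32.57


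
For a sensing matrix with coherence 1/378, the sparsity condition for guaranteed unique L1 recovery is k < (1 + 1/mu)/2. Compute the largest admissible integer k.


1/mu = 378.
1 + 1/mu = 379.
(1 + 1/mu)/2 = 189.5 is not an integer, so k_max = floor(189.5) = 189.

189


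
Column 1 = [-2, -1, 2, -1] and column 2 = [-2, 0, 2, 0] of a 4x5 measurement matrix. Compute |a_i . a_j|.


Inner product: -2*-2 + -1*0 + 2*2 + -1*0
Products: [4, 0, 4, 0]
Sum = 8.
|dot| = 8.

8


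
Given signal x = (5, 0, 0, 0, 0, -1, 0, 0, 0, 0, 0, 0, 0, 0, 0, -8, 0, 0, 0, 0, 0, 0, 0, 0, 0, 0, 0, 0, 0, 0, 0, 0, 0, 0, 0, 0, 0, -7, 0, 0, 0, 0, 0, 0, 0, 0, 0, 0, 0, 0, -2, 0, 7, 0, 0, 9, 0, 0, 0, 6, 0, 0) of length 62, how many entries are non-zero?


Non-zero positions: [0, 5, 15, 37, 50, 52, 55, 59].
Sparsity = 8.

8


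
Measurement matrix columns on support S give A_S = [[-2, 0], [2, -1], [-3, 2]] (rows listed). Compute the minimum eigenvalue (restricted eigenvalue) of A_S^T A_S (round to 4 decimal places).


A_S^T A_S = [[17, -8], [-8, 5]].
trace = 22.
det = 21.
disc = trace^2 - 4*det = 484 - 4*21 = 400.
sqrt(400) = 20.
lam_min = (22 - 20)/2 = 1 = 1.0000.

1.0000


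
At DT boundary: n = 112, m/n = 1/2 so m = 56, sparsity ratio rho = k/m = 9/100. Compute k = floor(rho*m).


m = 1/2*112 = 56.
rho = 9/100.
rho*m = 9/100*56 = 5.04.
k = floor(5.04) = 5.

5


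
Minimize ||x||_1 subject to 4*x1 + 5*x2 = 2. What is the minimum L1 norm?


Axis intercepts:
  x1 = 1/2, x2 = 0: L1 = 1/2
  x1 = 0, x2 = 2/5: L1 = 2/5
x* = (0, 2/5)
||x*||_1 = 2/5.

2/5


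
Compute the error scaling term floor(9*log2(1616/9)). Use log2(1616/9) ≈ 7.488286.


log2(n/k) = log2(1616/9) ≈ 7.488286.
k*log2(n/k) ≈ 9*7.488286 = 67.394574.
floor(67.394574) = 67.

67


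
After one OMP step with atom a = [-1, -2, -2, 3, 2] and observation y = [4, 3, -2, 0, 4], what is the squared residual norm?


a^T a = 22.
a^T y = 2.
coeff = 2/22 = 1/11.
||r||^2 = 493/11.

493/11


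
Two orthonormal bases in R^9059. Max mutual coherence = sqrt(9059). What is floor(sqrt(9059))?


95^2 = 9025 <= 9059 < 9216 = 96^2, so 95 <= sqrt(9059) < 96.
floor(sqrt(9059)) = 95.

95


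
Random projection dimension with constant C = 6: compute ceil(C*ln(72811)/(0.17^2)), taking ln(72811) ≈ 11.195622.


ln(72811) ≈ 11.195622.
eps^2 = 0.17^2 = 0.0289.
C*ln(N)/eps^2 ≈ 6*11.195622/0.0289 ≈ 2324.3506.
m = ceil(2324.3506) = 2325.

2325


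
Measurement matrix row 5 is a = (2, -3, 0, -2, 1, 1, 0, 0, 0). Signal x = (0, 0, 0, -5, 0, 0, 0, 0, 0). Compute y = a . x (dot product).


Non-zero terms: ['-2*-5']
Products: [10]
y = sum = 10.

10


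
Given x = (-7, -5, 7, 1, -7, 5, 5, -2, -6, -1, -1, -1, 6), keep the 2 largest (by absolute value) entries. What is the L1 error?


Sorted |x_i| descending: [7, 7, 7, 6, 6, 5, 5, 5, 2, 1, 1, 1, 1]
Keep top 2: [7, 7]
Tail entries: [7, 6, 6, 5, 5, 5, 2, 1, 1, 1, 1]
L1 error = sum of tail = 40.

40


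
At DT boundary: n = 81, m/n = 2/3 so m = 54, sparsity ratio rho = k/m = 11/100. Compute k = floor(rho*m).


m = 2/3*81 = 54.
rho = 11/100.
rho*m = 11/100*54 = 5.94.
k = floor(5.94) = 5.

5


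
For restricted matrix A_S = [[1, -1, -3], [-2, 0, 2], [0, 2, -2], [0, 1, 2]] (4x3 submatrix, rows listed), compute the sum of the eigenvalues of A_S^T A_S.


Sum of eigenvalues of A_S^T A_S = trace(A_S^T A_S) = sum of squared column norms of A_S.
A_S^T A_S diagonal: [5, 6, 21].
trace = 5 + 6 + 21 = 32.

32


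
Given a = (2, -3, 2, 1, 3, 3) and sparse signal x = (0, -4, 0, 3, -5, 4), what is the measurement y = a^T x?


Non-zero terms: ['-3*-4', '1*3', '3*-5', '3*4']
Products: [12, 3, -15, 12]
y = sum = 12.

12


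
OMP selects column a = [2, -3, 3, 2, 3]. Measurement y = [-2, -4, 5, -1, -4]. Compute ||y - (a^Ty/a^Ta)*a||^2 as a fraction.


a^T a = 35.
a^T y = 9.
coeff = 9/35 = 9/35.
||r||^2 = 2089/35.

2089/35


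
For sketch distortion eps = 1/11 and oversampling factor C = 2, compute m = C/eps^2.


1/eps = 11.
(1/eps)^2 = 121.
m = 2*121 = 242.

242


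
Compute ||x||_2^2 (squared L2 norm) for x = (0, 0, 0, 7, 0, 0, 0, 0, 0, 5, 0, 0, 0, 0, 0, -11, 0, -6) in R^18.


Non-zero entries: [(3, 7), (9, 5), (15, -11), (17, -6)]
Squares: [49, 25, 121, 36]
||x||_2^2 = sum = 231.

231


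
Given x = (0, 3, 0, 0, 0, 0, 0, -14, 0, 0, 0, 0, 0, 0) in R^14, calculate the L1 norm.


Non-zero entries: [(1, 3), (7, -14)]
Absolute values: [3, 14]
||x||_1 = sum = 17.

17


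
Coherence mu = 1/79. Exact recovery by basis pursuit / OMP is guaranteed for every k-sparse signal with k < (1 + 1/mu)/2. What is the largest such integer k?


1/mu = 79.
1 + 1/mu = 80.
(1 + 1/mu)/2 = 40 is an integer and the inequality is strict, so k_max = 40 - 1 = 39.

39


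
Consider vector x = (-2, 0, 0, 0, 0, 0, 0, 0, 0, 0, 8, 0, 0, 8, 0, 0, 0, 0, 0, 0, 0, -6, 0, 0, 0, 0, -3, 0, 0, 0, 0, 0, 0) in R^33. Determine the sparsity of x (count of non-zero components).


Non-zero positions: [0, 10, 13, 21, 26].
Sparsity = 5.

5


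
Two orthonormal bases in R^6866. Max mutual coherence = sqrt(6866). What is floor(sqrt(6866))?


82^2 = 6724 <= 6866 < 6889 = 83^2, so 82 <= sqrt(6866) < 83.
floor(sqrt(6866)) = 82.

82


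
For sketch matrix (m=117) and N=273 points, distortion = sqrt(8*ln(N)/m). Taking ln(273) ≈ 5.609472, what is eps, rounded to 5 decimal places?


ln(273) ≈ 5.609472.
8*ln(N)/m ≈ 8*5.609472/117 ≈ 0.38355364.
eps = sqrt(0.38355364) ≈ 0.6193171 ≈ 0.61932.

0.61932


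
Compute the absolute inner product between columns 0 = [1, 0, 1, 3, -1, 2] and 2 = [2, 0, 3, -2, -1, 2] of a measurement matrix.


Inner product: 1*2 + 0*0 + 1*3 + 3*-2 + -1*-1 + 2*2
Products: [2, 0, 3, -6, 1, 4]
Sum = 4.
|dot| = 4.

4


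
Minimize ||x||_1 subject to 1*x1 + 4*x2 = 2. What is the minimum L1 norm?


Axis intercepts:
  x1 = 2, x2 = 0: L1 = 2
  x1 = 0, x2 = 1/2: L1 = 1/2
x* = (0, 1/2)
||x*||_1 = 1/2.

1/2


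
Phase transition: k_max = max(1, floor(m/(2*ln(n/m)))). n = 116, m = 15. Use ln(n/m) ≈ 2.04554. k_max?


n/m = 116/15.
ln(n/m) ≈ 2.04554.
2*ln(n/m) ≈ 4.09108.
m/(2*ln(n/m)) ≈ 15/4.09108 ≈ 3.6665.
floor = 3.
k_max = max(1, 3) = 3.

3


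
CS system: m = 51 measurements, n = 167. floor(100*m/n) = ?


100*m/n = 100*51/167 ≈ 30.5389.
floor = 30.

30


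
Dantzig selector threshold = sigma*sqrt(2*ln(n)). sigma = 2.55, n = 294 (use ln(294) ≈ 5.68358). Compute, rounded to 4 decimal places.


ln(294) ≈ 5.68358.
2*ln(n) ≈ 11.36716.
sqrt(2*ln(n)) ≈ sqrt(11.36716) ≈ 3.371522.
threshold ≈ 2.55*3.371522 = 8.5973811 ≈ 8.5974.

8.5974


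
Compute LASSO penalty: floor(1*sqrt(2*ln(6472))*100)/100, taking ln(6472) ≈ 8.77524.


ln(6472) ≈ 8.77524.
2*ln(n) ≈ 17.55048.
sqrt(2*ln(n)) ≈ sqrt(17.55048) ≈ 4.189329.
lambda ≈ 1*4.189329 = 4.189329.
floor(lambda*100)/100 = 4.18.

4.18


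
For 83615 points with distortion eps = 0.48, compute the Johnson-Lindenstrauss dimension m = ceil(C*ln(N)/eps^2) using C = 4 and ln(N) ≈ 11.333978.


ln(83615) ≈ 11.333978.
eps^2 = 0.48^2 = 0.2304.
C*ln(N)/eps^2 ≈ 4*11.333978/0.2304 ≈ 196.7705.
m = ceil(196.7705) = 197.

197


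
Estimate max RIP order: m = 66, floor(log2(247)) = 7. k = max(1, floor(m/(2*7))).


floor(log2(247)) = 7.
2*7 = 14.
m/(2*floor(log2(n))) = 66/14 ≈ 4.7143.
floor = 4.
k = max(1, 4) = 4.

4


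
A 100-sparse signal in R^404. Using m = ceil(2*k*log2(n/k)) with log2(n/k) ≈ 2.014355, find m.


log2(n/k) = log2(404/100) ≈ 2.014355.
2*k*log2(n/k) ≈ 2*100*2.014355 = 402.871.
m = ceil(402.871) = 403.

403


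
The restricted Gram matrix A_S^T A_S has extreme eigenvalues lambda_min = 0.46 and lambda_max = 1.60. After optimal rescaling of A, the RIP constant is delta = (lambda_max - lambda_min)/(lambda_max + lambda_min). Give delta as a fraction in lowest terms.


lambda_max - lambda_min = 1.60 - 0.46 = 1.14.
lambda_max + lambda_min = 1.60 + 0.46 = 2.06.
delta = 1.14/2.06 = 114/206 = 57/103.

57/103


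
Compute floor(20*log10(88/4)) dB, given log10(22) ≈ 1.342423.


||x||/||e|| = 88/4 = 22.
log10(22) ≈ 1.342423.
20*log10(||x||/||e||) ≈ 20*1.342423 = 26.84846.
floor(26.84846) = 26.

26


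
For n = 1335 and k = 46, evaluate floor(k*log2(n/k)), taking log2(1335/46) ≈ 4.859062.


log2(n/k) = log2(1335/46) ≈ 4.859062.
k*log2(n/k) ≈ 46*4.859062 = 223.516852.
floor(223.516852) = 223.

223


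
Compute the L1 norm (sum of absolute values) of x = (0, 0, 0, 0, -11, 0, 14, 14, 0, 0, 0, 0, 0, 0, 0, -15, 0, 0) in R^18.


Non-zero entries: [(4, -11), (6, 14), (7, 14), (15, -15)]
Absolute values: [11, 14, 14, 15]
||x||_1 = sum = 54.

54


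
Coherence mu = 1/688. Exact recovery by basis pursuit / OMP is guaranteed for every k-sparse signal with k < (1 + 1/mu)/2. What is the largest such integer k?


1/mu = 688.
1 + 1/mu = 689.
(1 + 1/mu)/2 = 344.5 is not an integer, so k_max = floor(344.5) = 344.

344


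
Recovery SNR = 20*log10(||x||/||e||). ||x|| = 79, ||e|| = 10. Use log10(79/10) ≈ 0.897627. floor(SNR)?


||x||/||e|| = 79/10.
log10(79/10) ≈ 0.897627.
20*log10(||x||/||e||) ≈ 20*0.897627 = 17.95254.
floor(17.95254) = 17.

17


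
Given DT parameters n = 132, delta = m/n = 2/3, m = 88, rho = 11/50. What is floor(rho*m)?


m = 2/3*132 = 88.
rho = 11/50.
rho*m = 11/50*88 = 19.36.
k = floor(19.36) = 19.

19


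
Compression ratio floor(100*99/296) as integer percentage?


100*m/n = 100*99/296 ≈ 33.4459.
floor = 33.

33


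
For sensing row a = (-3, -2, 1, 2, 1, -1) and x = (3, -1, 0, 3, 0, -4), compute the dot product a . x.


Non-zero terms: ['-3*3', '-2*-1', '2*3', '-1*-4']
Products: [-9, 2, 6, 4]
y = sum = 3.

3


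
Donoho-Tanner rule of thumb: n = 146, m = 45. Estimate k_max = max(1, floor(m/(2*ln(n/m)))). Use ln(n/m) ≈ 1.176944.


n/m = 146/45.
ln(n/m) ≈ 1.176944.
2*ln(n/m) ≈ 2.353888.
m/(2*ln(n/m)) ≈ 45/2.353888 ≈ 19.1173.
floor = 19.
k_max = max(1, 19) = 19.

19


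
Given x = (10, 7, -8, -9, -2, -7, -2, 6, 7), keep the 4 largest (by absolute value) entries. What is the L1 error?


Sorted |x_i| descending: [10, 9, 8, 7, 7, 7, 6, 2, 2]
Keep top 4: [10, 9, 8, 7]
Tail entries: [7, 7, 6, 2, 2]
L1 error = sum of tail = 24.

24


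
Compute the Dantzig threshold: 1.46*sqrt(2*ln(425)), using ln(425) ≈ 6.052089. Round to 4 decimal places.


ln(425) ≈ 6.052089.
2*ln(n) ≈ 12.104178.
sqrt(2*ln(n)) ≈ sqrt(12.104178) ≈ 3.479106.
threshold ≈ 1.46*3.479106 = 5.07949476 ≈ 5.0795.

5.0795


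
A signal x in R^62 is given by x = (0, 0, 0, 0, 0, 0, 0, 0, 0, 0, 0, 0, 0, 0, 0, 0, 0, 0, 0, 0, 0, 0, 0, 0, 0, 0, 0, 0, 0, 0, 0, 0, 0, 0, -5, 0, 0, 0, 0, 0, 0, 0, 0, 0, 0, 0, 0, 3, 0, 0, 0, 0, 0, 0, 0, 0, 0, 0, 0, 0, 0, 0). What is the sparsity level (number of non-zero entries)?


Non-zero positions: [34, 47].
Sparsity = 2.

2


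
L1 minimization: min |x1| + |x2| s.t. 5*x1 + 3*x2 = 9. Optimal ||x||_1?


Axis intercepts:
  x1 = 9/5, x2 = 0: L1 = 9/5
  x1 = 0, x2 = 3: L1 = 3
x* = (9/5, 0)
||x*||_1 = 9/5.

9/5


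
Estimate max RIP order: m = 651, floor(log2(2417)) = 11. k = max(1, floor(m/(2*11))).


floor(log2(2417)) = 11.
2*11 = 22.
m/(2*floor(log2(n))) = 651/22 ≈ 29.5909.
floor = 29.
k = max(1, 29) = 29.

29


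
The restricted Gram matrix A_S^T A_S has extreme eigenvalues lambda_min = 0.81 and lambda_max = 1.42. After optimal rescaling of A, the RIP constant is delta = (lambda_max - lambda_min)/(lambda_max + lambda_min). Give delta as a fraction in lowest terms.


lambda_max - lambda_min = 1.42 - 0.81 = 0.61.
lambda_max + lambda_min = 1.42 + 0.81 = 2.23.
delta = 0.61/2.23 = 61/223.

61/223


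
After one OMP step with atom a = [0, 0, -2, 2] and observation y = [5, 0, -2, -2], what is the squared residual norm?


a^T a = 8.
a^T y = 0.
coeff = 0/8 = 0.
||r||^2 = 33.

33
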